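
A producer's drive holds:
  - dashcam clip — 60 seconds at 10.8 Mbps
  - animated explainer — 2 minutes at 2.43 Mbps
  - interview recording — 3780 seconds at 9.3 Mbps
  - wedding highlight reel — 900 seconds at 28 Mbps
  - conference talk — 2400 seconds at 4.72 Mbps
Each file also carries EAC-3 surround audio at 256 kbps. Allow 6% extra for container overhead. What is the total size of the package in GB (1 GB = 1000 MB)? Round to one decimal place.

Audio: 256 kbps = 0.256 Mbps.
dashcam clip: 11.056 Mbps × 60 s × 1.06 = 703.2 Mb
animated explainer: 2.686 Mbps × 120 s × 1.06 = 341.7 Mb
interview recording: 9.556 Mbps × 3780 s × 1.06 = 38289.0 Mb
wedding highlight reel: 28.256 Mbps × 900 s × 1.06 = 26956.2 Mb
conference talk: 4.976 Mbps × 2400 s × 1.06 = 12658.9 Mb
Total: 78949.0 Mb = 9868.6 MB.
= 9.869 GB.

9.9 GB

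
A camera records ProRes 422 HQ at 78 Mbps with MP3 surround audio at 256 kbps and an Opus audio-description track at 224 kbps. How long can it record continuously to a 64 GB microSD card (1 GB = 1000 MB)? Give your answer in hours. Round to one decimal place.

1.8 hours

Audio total: 256 + 224 = 480 kbps = 0.480 Mbps.
Total bitrate: 78 + 0.480 = 78.480 Mbps.
Capacity: 64 GB = 512,000 Mb.
Recording time: 512,000 / 78.480 = 6,524 s ≈ 1.81 hours.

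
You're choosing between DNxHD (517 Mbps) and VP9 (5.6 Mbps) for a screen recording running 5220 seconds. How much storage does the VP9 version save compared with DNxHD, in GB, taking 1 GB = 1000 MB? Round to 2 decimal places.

DNxHD: 517.000 Mbps × 5220 s = 2698740.0 Mb = 337.342 GB.
VP9: 5.600 Mbps × 5220 s = 29232.0 Mb = 3.654 GB.
Saving: 337.342 − 3.654 = 333.688 GB.

333.69 GB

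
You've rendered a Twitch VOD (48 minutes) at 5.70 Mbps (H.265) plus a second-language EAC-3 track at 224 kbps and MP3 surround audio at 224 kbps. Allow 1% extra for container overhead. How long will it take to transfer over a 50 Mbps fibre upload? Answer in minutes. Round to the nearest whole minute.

6 minutes

48 min = 2880 s
Audio total: 224 + 224 = 448 kbps = 0.448 Mbps.
Total bitrate: 6.148 Mbps.
File: 6.148 Mbps × 2880 s = 17706.2 Mb.
With 1% container overhead: ×1.01. → 17883.3 Mb.
At 50 Mbps: 17883.3 / 50 = 357.7 s ≈ 5.96 minutes.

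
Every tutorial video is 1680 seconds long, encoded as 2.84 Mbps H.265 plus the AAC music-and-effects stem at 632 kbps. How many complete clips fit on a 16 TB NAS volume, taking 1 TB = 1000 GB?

21944

Audio: 632 kbps = 0.632 Mbps.
Total bitrate: 3.472 Mbps.
Per item: 3.472 Mbps × 1680 s = 5,833 Mb = 729.1 MB.
Capacity: 16 TB = 128,000,000 Mb; 21944.26 items → 21944 complete.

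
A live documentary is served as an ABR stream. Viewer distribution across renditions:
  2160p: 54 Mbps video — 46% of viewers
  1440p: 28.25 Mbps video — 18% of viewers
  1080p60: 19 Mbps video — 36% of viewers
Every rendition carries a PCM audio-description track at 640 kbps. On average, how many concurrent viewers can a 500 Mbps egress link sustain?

Audio: 640 kbps = 0.640 Mbps.
Average per-viewer bitrate: 0.46×54.640 + 0.18×28.890 + 0.36×19.640 = 37.405 Mbps.
500 Mbps = 500.0 Mbps; 500.0 / 37.405 = 13.37 → 13.

13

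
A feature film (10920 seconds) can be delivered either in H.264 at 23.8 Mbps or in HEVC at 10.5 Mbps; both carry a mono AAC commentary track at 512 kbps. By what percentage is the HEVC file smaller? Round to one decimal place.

54.7%

Audio: 512 kbps = 0.512 Mbps.
H.264: 24.312 Mbps × 10920 s = 265487.0 Mb = 30.907 GiB.
HEVC: 11.012 Mbps × 10920 s = 120251.0 Mb = 13.999 GiB.
Reduction: (1 − 13.999/30.907) × 100 = 54.71%.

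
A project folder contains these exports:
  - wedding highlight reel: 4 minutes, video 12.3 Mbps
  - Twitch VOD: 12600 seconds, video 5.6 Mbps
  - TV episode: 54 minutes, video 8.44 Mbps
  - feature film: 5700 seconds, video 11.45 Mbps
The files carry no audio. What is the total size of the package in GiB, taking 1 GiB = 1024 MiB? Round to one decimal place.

19.3 GiB

wedding highlight reel: 12.300 Mbps × 240 s = 2952.0 Mb
Twitch VOD: 5.600 Mbps × 12600 s = 70560.0 Mb
TV episode: 8.440 Mbps × 3240 s = 27345.6 Mb
feature film: 11.450 Mbps × 5700 s = 65265.0 Mb
Total: 166122.6 Mb = 20765.3 MB.
= 19.34 GiB.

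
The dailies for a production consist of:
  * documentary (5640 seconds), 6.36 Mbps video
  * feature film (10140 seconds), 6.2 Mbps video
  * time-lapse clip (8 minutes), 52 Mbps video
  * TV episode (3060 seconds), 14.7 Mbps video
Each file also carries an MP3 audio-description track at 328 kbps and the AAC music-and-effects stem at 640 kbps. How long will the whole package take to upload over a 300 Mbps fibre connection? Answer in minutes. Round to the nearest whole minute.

10 minutes

Audio total: 328 + 640 = 968 kbps = 0.968 Mbps.
documentary: 7.328 Mbps × 5640 s = 41329.9 Mb
feature film: 7.168 Mbps × 10140 s = 72683.5 Mb
time-lapse clip: 52.968 Mbps × 480 s = 25424.6 Mb
TV episode: 15.668 Mbps × 3060 s = 47944.1 Mb
Total: 187382.2 Mb = 23422.8 MB.
At 300 Mbps: 187382.2 / 300 = 625 s ≈ 10.4 minutes.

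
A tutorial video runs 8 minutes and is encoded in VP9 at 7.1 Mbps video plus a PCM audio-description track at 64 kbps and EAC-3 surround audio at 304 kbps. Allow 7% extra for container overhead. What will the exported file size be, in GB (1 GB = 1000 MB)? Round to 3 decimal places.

8 min = 480 s
Audio total: 64 + 304 = 368 kbps = 0.368 Mbps.
Total bitrate: 7.1 + 0.368 = 7.468 Mbps.
Stream data: 7.468 Mbps × 480 s = 3584.6 Mb.
With 7% container overhead: ×1.07.
3,836 Mb ÷ 8 = 479.4 MB → 0.4794 GB.

0.479 GB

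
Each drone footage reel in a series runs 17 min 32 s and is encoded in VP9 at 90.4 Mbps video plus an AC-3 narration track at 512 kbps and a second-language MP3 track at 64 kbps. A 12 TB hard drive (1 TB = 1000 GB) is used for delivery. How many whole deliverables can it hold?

1003

17 min 32 s = 1052 s
Audio total: 512 + 64 = 576 kbps = 0.576 Mbps.
Total bitrate: 90.976 Mbps.
Per item: 90.976 Mbps × 1052 s = 95,707 Mb = 11,963 MB.
Capacity: 12 TB = 96,000,000 Mb; 1003.06 items → 1003 complete.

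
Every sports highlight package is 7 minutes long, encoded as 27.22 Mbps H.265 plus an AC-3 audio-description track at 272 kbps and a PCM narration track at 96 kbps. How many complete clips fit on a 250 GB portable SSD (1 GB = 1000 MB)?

172

7 min = 420 s
Audio total: 272 + 96 = 368 kbps = 0.368 Mbps.
Total bitrate: 27.588 Mbps.
Per item: 27.588 Mbps × 420 s = 11,587 Mb = 1,448 MB.
Capacity: 250 GB = 2,000,000 Mb; 172.61 items → 172 complete.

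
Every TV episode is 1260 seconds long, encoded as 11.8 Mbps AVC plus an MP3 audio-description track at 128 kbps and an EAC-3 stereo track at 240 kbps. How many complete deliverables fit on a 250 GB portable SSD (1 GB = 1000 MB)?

Audio total: 128 + 240 = 368 kbps = 0.368 Mbps.
Total bitrate: 12.168 Mbps.
Per item: 12.168 Mbps × 1260 s = 15,332 Mb = 1,916 MB.
Capacity: 250 GB = 2,000,000 Mb; 130.45 items → 130 complete.

130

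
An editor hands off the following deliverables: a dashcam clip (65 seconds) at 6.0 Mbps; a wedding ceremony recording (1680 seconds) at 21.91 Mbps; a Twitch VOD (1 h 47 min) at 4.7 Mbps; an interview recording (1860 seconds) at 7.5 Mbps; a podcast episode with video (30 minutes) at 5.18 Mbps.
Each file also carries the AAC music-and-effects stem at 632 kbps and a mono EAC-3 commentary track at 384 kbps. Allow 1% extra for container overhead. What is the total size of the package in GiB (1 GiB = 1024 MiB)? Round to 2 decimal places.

12.07 GiB

Audio total: 632 + 384 = 1016 kbps = 1.016 Mbps.
dashcam clip: 7.016 Mbps × 65 s × 1.01 = 460.6 Mb
wedding ceremony recording: 22.926 Mbps × 1680 s × 1.01 = 38900.8 Mb
Twitch VOD: 5.716 Mbps × 6420 s × 1.01 = 37063.7 Mb
interview recording: 8.516 Mbps × 1860 s × 1.01 = 15998.2 Mb
podcast episode with video: 6.196 Mbps × 1800 s × 1.01 = 11264.3 Mb
Total: 103687.6 Mb = 12961.0 MB.
= 12.07 GiB.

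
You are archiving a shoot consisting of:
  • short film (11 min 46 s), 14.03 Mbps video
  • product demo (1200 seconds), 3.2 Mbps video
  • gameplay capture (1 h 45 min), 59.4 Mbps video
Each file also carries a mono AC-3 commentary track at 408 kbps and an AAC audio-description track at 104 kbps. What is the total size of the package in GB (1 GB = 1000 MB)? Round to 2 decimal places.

49.02 GB

Audio total: 408 + 104 = 512 kbps = 0.512 Mbps.
short film: 14.542 Mbps × 706 s = 10266.7 Mb
product demo: 3.712 Mbps × 1200 s = 4454.4 Mb
gameplay capture: 59.912 Mbps × 6300 s = 377445.6 Mb
Total: 392166.7 Mb = 49020.8 MB.
= 49.02 GB.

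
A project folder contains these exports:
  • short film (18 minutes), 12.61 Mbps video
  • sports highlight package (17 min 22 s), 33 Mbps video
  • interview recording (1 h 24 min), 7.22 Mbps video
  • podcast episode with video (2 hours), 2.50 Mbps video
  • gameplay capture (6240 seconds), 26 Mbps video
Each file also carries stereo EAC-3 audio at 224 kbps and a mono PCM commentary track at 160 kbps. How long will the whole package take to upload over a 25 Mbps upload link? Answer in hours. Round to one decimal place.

3.0 hours

Audio total: 224 + 160 = 384 kbps = 0.384 Mbps.
short film: 12.994 Mbps × 1080 s = 14033.5 Mb
sports highlight package: 33.384 Mbps × 1042 s = 34786.1 Mb
interview recording: 7.604 Mbps × 5040 s = 38324.2 Mb
podcast episode with video: 2.884 Mbps × 7200 s = 20764.8 Mb
gameplay capture: 26.384 Mbps × 6240 s = 164636.2 Mb
Total: 272544.8 Mb = 34068.1 MB.
At 25 Mbps: 272544.8 / 25 = 10902 s ≈ 3.03 hours.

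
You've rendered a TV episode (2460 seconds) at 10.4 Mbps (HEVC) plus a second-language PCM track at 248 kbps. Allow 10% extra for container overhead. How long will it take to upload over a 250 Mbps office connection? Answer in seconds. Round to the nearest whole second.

115 seconds

Audio: 248 kbps = 0.248 Mbps.
Total bitrate: 10.648 Mbps.
File: 10.648 Mbps × 2460 s = 26194.1 Mb.
With 10% container overhead: ×1.10. → 28813.5 Mb.
At 250 Mbps: 28813.5 / 250 = 115.3 s ≈ 115 seconds.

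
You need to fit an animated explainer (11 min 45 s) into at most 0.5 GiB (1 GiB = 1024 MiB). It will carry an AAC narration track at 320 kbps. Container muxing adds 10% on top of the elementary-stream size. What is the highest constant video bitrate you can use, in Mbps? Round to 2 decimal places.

Budget: 0.5 GiB = 4295.0 Mb.
Stream payload after overhead: 4295.0 / 1.10 = 3904.5 Mb.
11 min 45 s = 705 s
Total bitrate budget: 3904.5 Mb / 705 s = 5.538 Mbps.
Audio: 320 kbps = 0.320 Mbps.
Video: 5.538 − 0.320 = 5.218 Mbps.

5.22 Mbps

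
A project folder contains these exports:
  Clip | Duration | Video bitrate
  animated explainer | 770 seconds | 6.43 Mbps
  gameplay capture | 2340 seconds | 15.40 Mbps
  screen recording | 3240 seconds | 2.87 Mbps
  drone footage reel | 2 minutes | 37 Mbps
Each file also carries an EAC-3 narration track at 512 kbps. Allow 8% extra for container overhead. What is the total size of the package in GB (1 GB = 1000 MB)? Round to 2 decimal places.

7.84 GB

Audio: 512 kbps = 0.512 Mbps.
animated explainer: 6.942 Mbps × 770 s × 1.08 = 5773.0 Mb
gameplay capture: 15.912 Mbps × 2340 s × 1.08 = 40212.8 Mb
screen recording: 3.382 Mbps × 3240 s × 1.08 = 11834.3 Mb
drone footage reel: 37.512 Mbps × 120 s × 1.08 = 4861.6 Mb
Total: 62681.6 Mb = 7835.2 MB.
= 7.835 GB.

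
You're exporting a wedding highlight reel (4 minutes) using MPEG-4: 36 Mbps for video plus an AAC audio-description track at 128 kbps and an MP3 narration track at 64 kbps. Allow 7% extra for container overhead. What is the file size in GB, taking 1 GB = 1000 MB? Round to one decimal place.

4 min = 240 s
Audio total: 128 + 64 = 192 kbps = 0.192 Mbps.
Total bitrate: 36 + 0.192 = 36.192 Mbps.
Stream data: 36.192 Mbps × 240 s = 8686.1 Mb.
With 7% container overhead: ×1.07.
9,294 Mb ÷ 8 = 1,162 MB → 1.162 GB.

1.2 GB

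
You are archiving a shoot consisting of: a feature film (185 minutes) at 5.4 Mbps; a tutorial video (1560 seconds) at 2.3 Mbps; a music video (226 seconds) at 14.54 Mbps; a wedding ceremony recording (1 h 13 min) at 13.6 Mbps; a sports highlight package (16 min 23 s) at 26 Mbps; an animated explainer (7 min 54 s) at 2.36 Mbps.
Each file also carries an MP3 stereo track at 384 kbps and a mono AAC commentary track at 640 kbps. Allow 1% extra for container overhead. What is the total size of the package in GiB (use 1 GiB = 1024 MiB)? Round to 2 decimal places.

Audio total: 384 + 640 = 1024 kbps = 1.024 Mbps.
feature film: 6.424 Mbps × 11100 s × 1.01 = 72019.5 Mb
tutorial video: 3.324 Mbps × 1560 s × 1.01 = 5237.3 Mb
music video: 15.564 Mbps × 226 s × 1.01 = 3552.6 Mb
wedding ceremony recording: 14.624 Mbps × 4380 s × 1.01 = 64693.7 Mb
sports highlight package: 27.024 Mbps × 983 s × 1.01 = 26830.2 Mb
animated explainer: 3.384 Mbps × 474 s × 1.01 = 1620.1 Mb
Total: 173953.3 Mb = 21744.2 MB.
= 20.25 GiB.

20.25 GiB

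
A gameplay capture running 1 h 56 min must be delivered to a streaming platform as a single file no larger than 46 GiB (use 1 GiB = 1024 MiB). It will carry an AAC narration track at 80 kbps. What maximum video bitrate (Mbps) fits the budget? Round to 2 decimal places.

56.69 Mbps

Budget: 46 GiB = 395137.0 Mb.
1 h 56 min = 116 min = 6960 s
Total bitrate budget: 395137.0 Mb / 6960 s = 56.773 Mbps.
Audio: 80 kbps = 0.080 Mbps.
Video: 56.773 − 0.080 = 56.693 Mbps.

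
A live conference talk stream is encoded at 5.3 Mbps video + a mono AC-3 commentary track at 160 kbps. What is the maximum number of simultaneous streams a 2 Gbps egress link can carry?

366

Audio: 160 kbps = 0.160 Mbps.
Per-viewer media rate: 5.460 Mbps.
2 Gbps = 2,000 Mbps; 2,000 / 5.460 = 366.30 → 366 viewers.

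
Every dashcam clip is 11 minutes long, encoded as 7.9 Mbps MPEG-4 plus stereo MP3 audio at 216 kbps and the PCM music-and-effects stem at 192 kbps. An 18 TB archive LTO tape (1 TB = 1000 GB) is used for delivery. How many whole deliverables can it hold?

11 min = 660 s
Audio total: 216 + 192 = 408 kbps = 0.408 Mbps.
Total bitrate: 8.308 Mbps.
Per item: 8.308 Mbps × 660 s = 5,483 Mb = 685.4 MB.
Capacity: 18 TB = 144,000,000 Mb; 26261.65 items → 26261 complete.

26261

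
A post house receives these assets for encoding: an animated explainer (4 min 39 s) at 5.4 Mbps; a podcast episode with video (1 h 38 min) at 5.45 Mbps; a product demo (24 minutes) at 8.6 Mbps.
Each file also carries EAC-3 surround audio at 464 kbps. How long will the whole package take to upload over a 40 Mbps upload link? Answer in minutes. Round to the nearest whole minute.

Audio: 464 kbps = 0.464 Mbps.
animated explainer: 5.864 Mbps × 279 s = 1636.1 Mb
podcast episode with video: 5.914 Mbps × 5880 s = 34774.3 Mb
product demo: 9.064 Mbps × 1440 s = 13052.2 Mb
Total: 49462.5 Mb = 6182.8 MB.
At 40 Mbps: 49462.5 / 40 = 1237 s ≈ 20.6 minutes.

21 minutes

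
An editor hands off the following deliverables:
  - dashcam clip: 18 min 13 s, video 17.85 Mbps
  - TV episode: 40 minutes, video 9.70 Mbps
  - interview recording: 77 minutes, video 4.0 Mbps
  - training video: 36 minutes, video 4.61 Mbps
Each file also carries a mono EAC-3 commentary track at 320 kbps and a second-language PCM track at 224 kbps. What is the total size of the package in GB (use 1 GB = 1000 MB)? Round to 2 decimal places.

9.60 GB

Audio total: 320 + 224 = 544 kbps = 0.544 Mbps.
dashcam clip: 18.394 Mbps × 1093 s = 20104.6 Mb
TV episode: 10.244 Mbps × 2400 s = 24585.6 Mb
interview recording: 4.544 Mbps × 4620 s = 20993.3 Mb
training video: 5.154 Mbps × 2160 s = 11132.6 Mb
Total: 76816.2 Mb = 9602.0 MB.
= 9.602 GB.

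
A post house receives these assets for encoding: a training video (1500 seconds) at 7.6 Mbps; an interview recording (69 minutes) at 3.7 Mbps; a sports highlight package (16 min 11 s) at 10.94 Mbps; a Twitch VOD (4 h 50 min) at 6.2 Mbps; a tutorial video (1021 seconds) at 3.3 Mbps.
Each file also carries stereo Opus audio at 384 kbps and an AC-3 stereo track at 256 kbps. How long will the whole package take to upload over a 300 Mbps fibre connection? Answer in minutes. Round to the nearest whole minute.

9 minutes

Audio total: 384 + 256 = 640 kbps = 0.640 Mbps.
training video: 8.240 Mbps × 1500 s = 12360.0 Mb
interview recording: 4.340 Mbps × 4140 s = 17967.6 Mb
sports highlight package: 11.580 Mbps × 971 s = 11244.2 Mb
Twitch VOD: 6.840 Mbps × 17400 s = 119016.0 Mb
tutorial video: 3.940 Mbps × 1021 s = 4022.7 Mb
Total: 164610.5 Mb = 20576.3 MB.
At 300 Mbps: 164610.5 / 300 = 549 s ≈ 9.15 minutes.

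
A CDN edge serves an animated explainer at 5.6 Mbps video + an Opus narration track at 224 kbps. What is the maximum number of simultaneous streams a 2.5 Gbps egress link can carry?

Audio: 224 kbps = 0.224 Mbps.
Per-viewer media rate: 5.824 Mbps.
2.5 Gbps = 2,500 Mbps; 2,500 / 5.824 = 429.26 → 429 viewers.

429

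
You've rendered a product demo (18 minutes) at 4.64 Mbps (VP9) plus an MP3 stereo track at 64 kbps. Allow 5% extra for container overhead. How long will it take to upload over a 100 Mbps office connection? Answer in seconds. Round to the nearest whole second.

18 min = 1080 s
Audio: 64 kbps = 0.064 Mbps.
Total bitrate: 4.704 Mbps.
File: 4.704 Mbps × 1080 s = 5080.3 Mb.
With 5% container overhead: ×1.05. → 5334.3 Mb.
At 100 Mbps: 5334.3 / 100 = 53.3 s ≈ 53.3 seconds.

53 seconds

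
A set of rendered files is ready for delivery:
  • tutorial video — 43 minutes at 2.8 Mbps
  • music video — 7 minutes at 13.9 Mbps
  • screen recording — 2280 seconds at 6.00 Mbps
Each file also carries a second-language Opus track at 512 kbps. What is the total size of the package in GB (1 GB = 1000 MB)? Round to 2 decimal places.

3.68 GB

Audio: 512 kbps = 0.512 Mbps.
tutorial video: 3.312 Mbps × 2580 s = 8545.0 Mb
music video: 14.412 Mbps × 420 s = 6053.0 Mb
screen recording: 6.512 Mbps × 2280 s = 14847.4 Mb
Total: 29445.4 Mb = 3680.7 MB.
= 3.681 GB.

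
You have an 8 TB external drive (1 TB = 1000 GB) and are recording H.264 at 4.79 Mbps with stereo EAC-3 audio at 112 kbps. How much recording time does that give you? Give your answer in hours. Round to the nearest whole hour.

3627 hours

Audio: 112 kbps = 0.112 Mbps.
Total bitrate: 4.79 + 0.112 = 4.902 Mbps.
Capacity: 8 TB = 64,000,000 Mb.
Recording time: 64,000,000 / 4.902 = 13,055,896 s ≈ 3,627 hours.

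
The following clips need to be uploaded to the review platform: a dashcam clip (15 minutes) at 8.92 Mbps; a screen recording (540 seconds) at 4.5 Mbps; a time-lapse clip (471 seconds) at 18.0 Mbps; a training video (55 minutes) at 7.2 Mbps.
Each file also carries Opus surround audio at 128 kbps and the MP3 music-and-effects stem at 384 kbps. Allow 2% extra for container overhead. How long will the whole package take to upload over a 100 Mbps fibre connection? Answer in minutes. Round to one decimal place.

7.7 minutes

Audio total: 128 + 384 = 512 kbps = 0.512 Mbps.
dashcam clip: 9.432 Mbps × 900 s × 1.02 = 8658.6 Mb
screen recording: 5.012 Mbps × 540 s × 1.02 = 2760.6 Mb
time-lapse clip: 18.512 Mbps × 471 s × 1.02 = 8893.5 Mb
training video: 7.712 Mbps × 3300 s × 1.02 = 25958.6 Mb
Total: 46271.3 Mb = 5783.9 MB.
At 100 Mbps: 46271.3 / 100 = 463 s ≈ 7.71 minutes.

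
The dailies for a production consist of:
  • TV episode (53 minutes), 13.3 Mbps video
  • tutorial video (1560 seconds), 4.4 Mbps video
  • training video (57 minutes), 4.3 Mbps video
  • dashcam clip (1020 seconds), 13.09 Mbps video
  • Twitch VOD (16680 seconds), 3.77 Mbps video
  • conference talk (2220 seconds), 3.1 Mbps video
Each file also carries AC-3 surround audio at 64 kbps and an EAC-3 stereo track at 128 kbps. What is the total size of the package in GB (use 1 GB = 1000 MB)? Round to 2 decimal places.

Audio total: 64 + 128 = 192 kbps = 0.192 Mbps.
TV episode: 13.492 Mbps × 3180 s = 42904.6 Mb
tutorial video: 4.592 Mbps × 1560 s = 7163.5 Mb
training video: 4.492 Mbps × 3420 s = 15362.6 Mb
dashcam clip: 13.282 Mbps × 1020 s = 13547.6 Mb
Twitch VOD: 3.962 Mbps × 16680 s = 66086.2 Mb
conference talk: 3.292 Mbps × 2220 s = 7308.2 Mb
Total: 152372.8 Mb = 19046.6 MB.
= 19.05 GB.

19.05 GB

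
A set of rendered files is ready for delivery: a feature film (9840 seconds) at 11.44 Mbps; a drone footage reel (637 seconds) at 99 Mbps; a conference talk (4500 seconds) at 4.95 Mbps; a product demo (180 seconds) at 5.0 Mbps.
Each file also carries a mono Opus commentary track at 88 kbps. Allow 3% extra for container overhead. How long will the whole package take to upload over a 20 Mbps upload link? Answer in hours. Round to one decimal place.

2.9 hours

Audio: 88 kbps = 0.088 Mbps.
feature film: 11.528 Mbps × 9840 s × 1.03 = 116838.6 Mb
drone footage reel: 99.088 Mbps × 637 s × 1.03 = 65012.6 Mb
conference talk: 5.038 Mbps × 4500 s × 1.03 = 23351.1 Mb
product demo: 5.088 Mbps × 180 s × 1.03 = 943.3 Mb
Total: 206145.7 Mb = 25768.2 MB.
At 20 Mbps: 206145.7 / 20 = 10307 s ≈ 2.86 hours.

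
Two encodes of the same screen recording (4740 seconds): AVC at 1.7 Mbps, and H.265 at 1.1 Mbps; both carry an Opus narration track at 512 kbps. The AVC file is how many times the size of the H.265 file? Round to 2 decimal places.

Audio: 512 kbps = 0.512 Mbps.
AVC: 2.212 Mbps × 4740 s = 10484.9 Mb = 1.311 GB.
H.265: 1.612 Mbps × 4740 s = 7640.9 Mb = 0.955 GB.
Ratio: 1.311 / 0.955 = 1.372.

1.37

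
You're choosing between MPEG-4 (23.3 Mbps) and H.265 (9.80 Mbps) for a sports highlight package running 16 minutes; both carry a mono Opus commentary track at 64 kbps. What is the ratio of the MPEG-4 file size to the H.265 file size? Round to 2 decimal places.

2.37

16 min = 960 s
Audio: 64 kbps = 0.064 Mbps.
MPEG-4: 23.364 Mbps × 960 s = 22429.4 Mb = 2.611 GiB.
H.265: 9.864 Mbps × 960 s = 9469.4 Mb = 1.102 GiB.
Ratio: 2.611 / 1.102 = 2.369.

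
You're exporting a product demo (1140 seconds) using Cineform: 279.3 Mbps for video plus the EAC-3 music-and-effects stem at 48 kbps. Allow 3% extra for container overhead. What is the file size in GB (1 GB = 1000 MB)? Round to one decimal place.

Audio: 48 kbps = 0.048 Mbps.
Total bitrate: 279.3 + 0.048 = 279.348 Mbps.
Stream data: 279.348 Mbps × 1140 s = 318456.7 Mb.
With 3% container overhead: ×1.03.
328,010 Mb ÷ 8 = 41,001 MB → 41.00 GB.

41.0 GB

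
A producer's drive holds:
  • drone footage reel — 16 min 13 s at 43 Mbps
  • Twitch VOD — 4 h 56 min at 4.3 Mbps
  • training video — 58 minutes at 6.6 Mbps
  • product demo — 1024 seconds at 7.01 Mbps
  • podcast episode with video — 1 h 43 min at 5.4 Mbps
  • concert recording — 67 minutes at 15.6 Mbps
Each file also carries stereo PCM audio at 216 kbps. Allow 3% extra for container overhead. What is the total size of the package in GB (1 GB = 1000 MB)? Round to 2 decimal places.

Audio: 216 kbps = 0.216 Mbps.
drone footage reel: 43.216 Mbps × 973 s × 1.03 = 43310.6 Mb
Twitch VOD: 4.516 Mbps × 17760 s × 1.03 = 82610.3 Mb
training video: 6.816 Mbps × 3480 s × 1.03 = 24431.3 Mb
product demo: 7.226 Mbps × 1024 s × 1.03 = 7621.4 Mb
podcast episode with video: 5.616 Mbps × 6180 s × 1.03 = 35748.1 Mb
concert recording: 15.816 Mbps × 4020 s × 1.03 = 65487.7 Mb
Total: 259209.4 Mb = 32401.2 MB.
= 32.40 GB.

32.40 GB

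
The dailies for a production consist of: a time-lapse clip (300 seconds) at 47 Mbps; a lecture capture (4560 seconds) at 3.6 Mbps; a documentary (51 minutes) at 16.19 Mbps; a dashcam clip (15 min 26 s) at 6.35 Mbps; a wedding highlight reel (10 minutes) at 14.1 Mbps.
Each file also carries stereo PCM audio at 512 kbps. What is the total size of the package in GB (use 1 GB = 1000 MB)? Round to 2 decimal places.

Audio: 512 kbps = 0.512 Mbps.
time-lapse clip: 47.512 Mbps × 300 s = 14253.6 Mb
lecture capture: 4.112 Mbps × 4560 s = 18750.7 Mb
documentary: 16.702 Mbps × 3060 s = 51108.1 Mb
dashcam clip: 6.862 Mbps × 926 s = 6354.2 Mb
wedding highlight reel: 14.612 Mbps × 600 s = 8767.2 Mb
Total: 99233.9 Mb = 12404.2 MB.
= 12.40 GB.

12.40 GB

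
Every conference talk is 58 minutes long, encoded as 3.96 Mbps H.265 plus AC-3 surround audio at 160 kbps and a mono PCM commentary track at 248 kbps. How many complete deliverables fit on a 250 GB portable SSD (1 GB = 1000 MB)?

131

58 min = 3480 s
Audio total: 160 + 248 = 408 kbps = 0.408 Mbps.
Total bitrate: 4.368 Mbps.
Per item: 4.368 Mbps × 3480 s = 15,201 Mb = 1,900 MB.
Capacity: 250 GB = 2,000,000 Mb; 131.57 items → 131 complete.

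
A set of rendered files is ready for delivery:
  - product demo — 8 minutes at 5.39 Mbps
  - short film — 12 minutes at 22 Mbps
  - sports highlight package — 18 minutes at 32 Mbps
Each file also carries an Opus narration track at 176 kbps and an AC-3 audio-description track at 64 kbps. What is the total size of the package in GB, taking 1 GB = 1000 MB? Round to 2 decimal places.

Audio total: 176 + 64 = 240 kbps = 0.240 Mbps.
product demo: 5.630 Mbps × 480 s = 2702.4 Mb
short film: 22.240 Mbps × 720 s = 16012.8 Mb
sports highlight package: 32.240 Mbps × 1080 s = 34819.2 Mb
Total: 53534.4 Mb = 6691.8 MB.
= 6.692 GB.

6.69 GB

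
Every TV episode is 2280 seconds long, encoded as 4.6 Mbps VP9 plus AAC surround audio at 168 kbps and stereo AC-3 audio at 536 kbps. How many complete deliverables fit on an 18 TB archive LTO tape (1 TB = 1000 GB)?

Audio total: 168 + 536 = 704 kbps = 0.704 Mbps.
Total bitrate: 5.304 Mbps.
Per item: 5.304 Mbps × 2280 s = 12,093 Mb = 1,512 MB.
Capacity: 18 TB = 144,000,000 Mb; 11907.60 items → 11907 complete.

11907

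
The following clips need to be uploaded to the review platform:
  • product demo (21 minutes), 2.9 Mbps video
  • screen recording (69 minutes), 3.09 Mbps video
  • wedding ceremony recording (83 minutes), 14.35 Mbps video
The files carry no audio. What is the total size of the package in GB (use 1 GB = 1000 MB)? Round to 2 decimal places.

10.99 GB

product demo: 2.900 Mbps × 1260 s = 3654.0 Mb
screen recording: 3.090 Mbps × 4140 s = 12792.6 Mb
wedding ceremony recording: 14.350 Mbps × 4980 s = 71463.0 Mb
Total: 87909.6 Mb = 10988.7 MB.
= 10.99 GB.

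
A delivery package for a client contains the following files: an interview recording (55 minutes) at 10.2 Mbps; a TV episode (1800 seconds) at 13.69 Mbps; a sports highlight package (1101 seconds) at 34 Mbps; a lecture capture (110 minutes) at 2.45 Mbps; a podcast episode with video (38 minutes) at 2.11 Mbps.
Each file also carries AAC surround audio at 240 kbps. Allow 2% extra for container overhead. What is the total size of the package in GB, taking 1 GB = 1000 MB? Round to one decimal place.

Audio: 240 kbps = 0.240 Mbps.
interview recording: 10.440 Mbps × 3300 s × 1.02 = 35141.0 Mb
TV episode: 13.930 Mbps × 1800 s × 1.02 = 25575.5 Mb
sports highlight package: 34.240 Mbps × 1101 s × 1.02 = 38452.2 Mb
lecture capture: 2.690 Mbps × 6600 s × 1.02 = 18109.1 Mb
podcast episode with video: 2.350 Mbps × 2280 s × 1.02 = 5465.2 Mb
Total: 122743.0 Mb = 15342.9 MB.
= 15.34 GB.

15.3 GB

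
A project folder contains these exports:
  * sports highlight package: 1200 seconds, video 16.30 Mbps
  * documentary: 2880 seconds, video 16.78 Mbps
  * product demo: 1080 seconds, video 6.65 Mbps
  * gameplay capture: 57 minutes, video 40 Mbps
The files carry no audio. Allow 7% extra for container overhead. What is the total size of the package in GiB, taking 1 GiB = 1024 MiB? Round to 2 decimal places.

26.39 GiB

sports highlight package: 16.300 Mbps × 1200 s × 1.07 = 20929.2 Mb
documentary: 16.780 Mbps × 2880 s × 1.07 = 51709.2 Mb
product demo: 6.650 Mbps × 1080 s × 1.07 = 7684.7 Mb
gameplay capture: 40.000 Mbps × 3420 s × 1.07 = 146376.0 Mb
Total: 226699.2 Mb = 28337.4 MB.
= 26.39 GiB.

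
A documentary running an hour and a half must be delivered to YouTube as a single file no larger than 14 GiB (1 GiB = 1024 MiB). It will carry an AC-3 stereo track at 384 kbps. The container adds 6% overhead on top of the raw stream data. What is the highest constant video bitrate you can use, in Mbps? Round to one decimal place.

20.6 Mbps

Budget: 14 GiB = 120259.1 Mb.
Stream payload after overhead: 120259.1 / 1.06 = 113452.0 Mb.
1.5 h = 5400 s
Total bitrate budget: 113452.0 Mb / 5400 s = 21.010 Mbps.
Audio: 384 kbps = 0.384 Mbps.
Video: 21.010 − 0.384 = 20.626 Mbps.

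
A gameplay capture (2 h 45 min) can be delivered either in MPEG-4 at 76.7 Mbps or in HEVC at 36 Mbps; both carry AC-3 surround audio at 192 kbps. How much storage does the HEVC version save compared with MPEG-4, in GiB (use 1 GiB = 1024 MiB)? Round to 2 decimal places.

46.91 GiB

2 h 45 min = 165 min = 9900 s
Audio: 192 kbps = 0.192 Mbps.
MPEG-4: 76.892 Mbps × 9900 s = 761230.8 Mb = 88.619 GiB.
HEVC: 36.192 Mbps × 9900 s = 358300.8 Mb = 41.712 GiB.
Saving: 88.619 − 41.712 = 46.907 GiB.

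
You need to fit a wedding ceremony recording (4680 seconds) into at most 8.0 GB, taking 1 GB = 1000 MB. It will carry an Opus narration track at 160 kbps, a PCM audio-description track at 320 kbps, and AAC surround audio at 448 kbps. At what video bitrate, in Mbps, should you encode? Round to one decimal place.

Budget: 8.0 GB = 64000.0 Mb.
Total bitrate budget: 64000.0 Mb / 4680 s = 13.675 Mbps.
Audio total: 160 + 320 + 448 = 928 kbps = 0.928 Mbps.
Video: 13.675 − 0.928 = 12.747 Mbps.

12.7 Mbps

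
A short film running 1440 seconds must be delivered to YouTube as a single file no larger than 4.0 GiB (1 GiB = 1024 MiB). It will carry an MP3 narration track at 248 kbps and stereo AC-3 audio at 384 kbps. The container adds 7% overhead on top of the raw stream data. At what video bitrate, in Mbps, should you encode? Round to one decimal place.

Budget: 4.0 GiB = 34359.7 Mb.
Stream payload after overhead: 34359.7 / 1.07 = 32111.9 Mb.
Total bitrate budget: 32111.9 Mb / 1440 s = 22.300 Mbps.
Audio total: 248 + 384 = 632 kbps = 0.632 Mbps.
Video: 22.300 − 0.632 = 21.668 Mbps.

21.7 Mbps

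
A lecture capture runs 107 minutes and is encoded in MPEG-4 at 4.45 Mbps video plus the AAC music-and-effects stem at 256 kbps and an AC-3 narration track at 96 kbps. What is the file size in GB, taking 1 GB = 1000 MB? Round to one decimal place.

3.9 GB

107 min = 6420 s
Audio total: 256 + 96 = 352 kbps = 0.352 Mbps.
Total bitrate: 4.45 + 0.352 = 4.802 Mbps.
Stream data: 4.802 Mbps × 6420 s = 30828.8 Mb.
30,829 Mb ÷ 8 = 3,854 MB → 3.854 GB.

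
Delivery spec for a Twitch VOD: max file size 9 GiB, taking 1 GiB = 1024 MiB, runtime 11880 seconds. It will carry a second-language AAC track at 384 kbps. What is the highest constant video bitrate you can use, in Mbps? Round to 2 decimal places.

6.12 Mbps

Budget: 9 GiB = 77309.4 Mb.
Total bitrate budget: 77309.4 Mb / 11880 s = 6.508 Mbps.
Audio: 384 kbps = 0.384 Mbps.
Video: 6.508 − 0.384 = 6.124 Mbps.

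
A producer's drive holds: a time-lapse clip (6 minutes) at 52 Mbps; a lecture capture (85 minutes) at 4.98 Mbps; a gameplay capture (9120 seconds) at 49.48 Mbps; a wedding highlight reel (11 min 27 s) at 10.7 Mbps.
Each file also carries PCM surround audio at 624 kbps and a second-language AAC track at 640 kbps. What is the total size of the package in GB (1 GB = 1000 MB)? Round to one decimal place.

Audio total: 624 + 640 = 1264 kbps = 1.264 Mbps.
time-lapse clip: 53.264 Mbps × 360 s = 19175.0 Mb
lecture capture: 6.244 Mbps × 5100 s = 31844.4 Mb
gameplay capture: 50.744 Mbps × 9120 s = 462785.3 Mb
wedding highlight reel: 11.964 Mbps × 687 s = 8219.3 Mb
Total: 522024.0 Mb = 65253.0 MB.
= 65.25 GB.

65.3 GB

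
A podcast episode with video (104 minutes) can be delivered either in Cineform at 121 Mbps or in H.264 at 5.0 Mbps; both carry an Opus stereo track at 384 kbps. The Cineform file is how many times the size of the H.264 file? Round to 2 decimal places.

104 min = 6240 s
Audio: 384 kbps = 0.384 Mbps.
Cineform: 121.384 Mbps × 6240 s = 757436.2 Mb = 94.680 GB.
H.264: 5.384 Mbps × 6240 s = 33596.2 Mb = 4.200 GB.
Ratio: 94.680 / 4.200 = 22.545.

22.55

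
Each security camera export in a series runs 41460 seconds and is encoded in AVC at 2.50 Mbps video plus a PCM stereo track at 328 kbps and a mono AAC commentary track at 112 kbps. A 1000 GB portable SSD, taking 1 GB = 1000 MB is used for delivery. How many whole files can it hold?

Audio total: 328 + 112 = 440 kbps = 0.440 Mbps.
Total bitrate: 2.940 Mbps.
Per item: 2.940 Mbps × 41460 s = 121,892 Mb = 15,237 MB.
Capacity: 1000 GB = 8,000,000 Mb; 65.63 items → 65 complete.

65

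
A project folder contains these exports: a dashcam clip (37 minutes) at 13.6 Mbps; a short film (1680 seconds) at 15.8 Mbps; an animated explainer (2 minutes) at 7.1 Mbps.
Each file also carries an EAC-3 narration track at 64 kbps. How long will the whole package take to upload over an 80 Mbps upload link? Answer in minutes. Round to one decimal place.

12.1 minutes

Audio: 64 kbps = 0.064 Mbps.
dashcam clip: 13.664 Mbps × 2220 s = 30334.1 Mb
short film: 15.864 Mbps × 1680 s = 26651.5 Mb
animated explainer: 7.164 Mbps × 120 s = 859.7 Mb
Total: 57845.3 Mb = 7230.7 MB.
At 80 Mbps: 57845.3 / 80 = 723 s ≈ 12.1 minutes.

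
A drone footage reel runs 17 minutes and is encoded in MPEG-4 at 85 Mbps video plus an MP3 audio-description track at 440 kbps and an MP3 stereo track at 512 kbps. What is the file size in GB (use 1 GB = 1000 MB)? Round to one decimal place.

11.0 GB

17 min = 1020 s
Audio total: 440 + 512 = 952 kbps = 0.952 Mbps.
Total bitrate: 85 + 0.952 = 85.952 Mbps.
Stream data: 85.952 Mbps × 1020 s = 87671.0 Mb.
87,671 Mb ÷ 8 = 10,959 MB → 10.96 GB.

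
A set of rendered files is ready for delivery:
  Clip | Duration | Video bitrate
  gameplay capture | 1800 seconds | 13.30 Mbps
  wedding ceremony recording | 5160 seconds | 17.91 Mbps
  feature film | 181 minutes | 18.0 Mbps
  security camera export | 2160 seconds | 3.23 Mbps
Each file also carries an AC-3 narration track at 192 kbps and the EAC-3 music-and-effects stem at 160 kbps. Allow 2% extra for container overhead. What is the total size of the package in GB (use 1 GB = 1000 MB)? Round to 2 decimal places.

41.55 GB

Audio total: 192 + 160 = 352 kbps = 0.352 Mbps.
gameplay capture: 13.652 Mbps × 1800 s × 1.02 = 25065.1 Mb
wedding ceremony recording: 18.262 Mbps × 5160 s × 1.02 = 96116.6 Mb
feature film: 18.352 Mbps × 10860 s × 1.02 = 203288.8 Mb
security camera export: 3.582 Mbps × 2160 s × 1.02 = 7891.9 Mb
Total: 332362.3 Mb = 41545.3 MB.
= 41.55 GB.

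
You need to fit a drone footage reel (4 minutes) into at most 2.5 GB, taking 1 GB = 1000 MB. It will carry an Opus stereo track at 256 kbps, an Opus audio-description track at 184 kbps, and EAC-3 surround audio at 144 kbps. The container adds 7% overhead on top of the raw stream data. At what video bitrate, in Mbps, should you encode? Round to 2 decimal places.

77.30 Mbps

Budget: 2.5 GB = 20000.0 Mb.
Stream payload after overhead: 20000.0 / 1.07 = 18691.6 Mb.
4 min = 240 s
Total bitrate budget: 18691.6 Mb / 240 s = 77.882 Mbps.
Audio total: 256 + 184 + 144 = 584 kbps = 0.584 Mbps.
Video: 77.882 − 0.584 = 77.298 Mbps.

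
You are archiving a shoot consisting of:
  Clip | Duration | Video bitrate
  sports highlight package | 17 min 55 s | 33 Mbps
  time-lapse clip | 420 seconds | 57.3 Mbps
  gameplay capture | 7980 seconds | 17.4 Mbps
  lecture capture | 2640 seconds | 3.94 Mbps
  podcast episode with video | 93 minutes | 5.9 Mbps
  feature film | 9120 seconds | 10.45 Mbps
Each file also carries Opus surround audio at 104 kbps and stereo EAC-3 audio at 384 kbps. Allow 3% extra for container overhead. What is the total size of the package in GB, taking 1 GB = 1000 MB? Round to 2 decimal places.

Audio total: 104 + 384 = 488 kbps = 0.488 Mbps.
sports highlight package: 33.488 Mbps × 1075 s × 1.03 = 37079.6 Mb
time-lapse clip: 57.788 Mbps × 420 s × 1.03 = 24999.1 Mb
gameplay capture: 17.888 Mbps × 7980 s × 1.03 = 147028.6 Mb
lecture capture: 4.428 Mbps × 2640 s × 1.03 = 12040.6 Mb
podcast episode with video: 6.388 Mbps × 5580 s × 1.03 = 36714.4 Mb
feature film: 10.938 Mbps × 9120 s × 1.03 = 102747.2 Mb
Total: 360609.5 Mb = 45076.2 MB.
= 45.08 GB.

45.08 GB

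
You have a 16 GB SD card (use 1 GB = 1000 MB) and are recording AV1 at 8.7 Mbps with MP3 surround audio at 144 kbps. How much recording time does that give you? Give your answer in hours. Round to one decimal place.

4.0 hours

Audio: 144 kbps = 0.144 Mbps.
Total bitrate: 8.7 + 0.144 = 8.844 Mbps.
Capacity: 16 GB = 128,000 Mb.
Recording time: 128,000 / 8.844 = 14,473 s ≈ 4.02 hours.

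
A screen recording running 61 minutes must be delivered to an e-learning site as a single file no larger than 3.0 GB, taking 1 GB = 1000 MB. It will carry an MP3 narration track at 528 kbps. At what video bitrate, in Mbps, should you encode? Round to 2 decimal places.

6.03 Mbps

Budget: 3.0 GB = 24000.0 Mb.
61 min = 3660 s
Total bitrate budget: 24000.0 Mb / 3660 s = 6.557 Mbps.
Audio: 528 kbps = 0.528 Mbps.
Video: 6.557 − 0.528 = 6.029 Mbps.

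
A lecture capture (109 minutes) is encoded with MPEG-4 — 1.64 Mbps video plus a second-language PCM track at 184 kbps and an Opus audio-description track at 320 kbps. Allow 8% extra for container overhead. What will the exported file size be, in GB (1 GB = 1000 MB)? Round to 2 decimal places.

109 min = 6540 s
Audio total: 184 + 320 = 504 kbps = 0.504 Mbps.
Total bitrate: 1.64 + 0.504 = 2.144 Mbps.
Stream data: 2.144 Mbps × 6540 s = 14021.8 Mb.
With 8% container overhead: ×1.08.
15,144 Mb ÷ 8 = 1,893 MB → 1.893 GB.

1.89 GB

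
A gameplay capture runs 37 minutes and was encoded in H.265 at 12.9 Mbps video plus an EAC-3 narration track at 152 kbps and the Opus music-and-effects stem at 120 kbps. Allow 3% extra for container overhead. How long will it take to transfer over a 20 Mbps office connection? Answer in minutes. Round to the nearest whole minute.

25 minutes

37 min = 2220 s
Audio total: 152 + 120 = 272 kbps = 0.272 Mbps.
Total bitrate: 13.172 Mbps.
File: 13.172 Mbps × 2220 s = 29241.8 Mb.
With 3% container overhead: ×1.03. → 30119.1 Mb.
At 20 Mbps: 30119.1 / 20 = 1506.0 s ≈ 25.1 minutes.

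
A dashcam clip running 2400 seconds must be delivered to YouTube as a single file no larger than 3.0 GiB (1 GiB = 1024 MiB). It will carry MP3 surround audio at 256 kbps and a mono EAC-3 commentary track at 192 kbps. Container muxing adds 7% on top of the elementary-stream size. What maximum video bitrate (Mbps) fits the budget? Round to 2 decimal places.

9.59 Mbps

Budget: 3.0 GiB = 25769.8 Mb.
Stream payload after overhead: 25769.8 / 1.07 = 24083.9 Mb.
Total bitrate budget: 24083.9 Mb / 2400 s = 10.035 Mbps.
Audio total: 256 + 192 = 448 kbps = 0.448 Mbps.
Video: 10.035 − 0.448 = 9.587 Mbps.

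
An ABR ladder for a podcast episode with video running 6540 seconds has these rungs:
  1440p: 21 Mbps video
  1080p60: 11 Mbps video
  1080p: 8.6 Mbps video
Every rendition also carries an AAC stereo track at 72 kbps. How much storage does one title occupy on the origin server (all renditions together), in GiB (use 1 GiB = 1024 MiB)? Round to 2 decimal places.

Audio: 72 kbps = 0.072 Mbps.
Sum of rendition bitrates: (21+0.072) + (11+0.072) + (8.6+0.072) = 40.816 Mbps.
× 6540 s = 266,937 Mb = 33,367 MB = 31.08 GiB.

31.08 GiB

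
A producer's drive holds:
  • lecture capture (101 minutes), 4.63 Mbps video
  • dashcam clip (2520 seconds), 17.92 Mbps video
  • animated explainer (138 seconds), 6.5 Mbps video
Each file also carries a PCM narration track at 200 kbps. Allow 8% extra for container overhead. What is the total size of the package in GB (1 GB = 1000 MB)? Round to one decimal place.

Audio: 200 kbps = 0.200 Mbps.
lecture capture: 4.830 Mbps × 6060 s × 1.08 = 31611.4 Mb
dashcam clip: 18.120 Mbps × 2520 s × 1.08 = 49315.4 Mb
animated explainer: 6.700 Mbps × 138 s × 1.08 = 998.6 Mb
Total: 81925.3 Mb = 10240.7 MB.
= 10.24 GB.

10.2 GB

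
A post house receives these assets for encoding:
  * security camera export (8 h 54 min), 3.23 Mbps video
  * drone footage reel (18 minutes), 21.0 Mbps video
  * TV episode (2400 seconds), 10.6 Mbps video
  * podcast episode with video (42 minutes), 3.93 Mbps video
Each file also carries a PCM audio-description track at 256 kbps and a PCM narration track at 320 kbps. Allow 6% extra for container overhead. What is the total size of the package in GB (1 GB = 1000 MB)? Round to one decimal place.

24.3 GB

Audio total: 256 + 320 = 576 kbps = 0.576 Mbps.
security camera export: 3.806 Mbps × 32040 s × 1.06 = 129260.9 Mb
drone footage reel: 21.576 Mbps × 1080 s × 1.06 = 24700.2 Mb
TV episode: 11.176 Mbps × 2400 s × 1.06 = 28431.7 Mb
podcast episode with video: 4.506 Mbps × 2520 s × 1.06 = 12036.4 Mb
Total: 194429.3 Mb = 24303.7 MB.
= 24.30 GB.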